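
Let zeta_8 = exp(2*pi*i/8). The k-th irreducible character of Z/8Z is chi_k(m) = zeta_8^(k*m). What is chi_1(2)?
chi_1(2) = zeta_8^2 = I

Argument: chi_1(2) = zeta_8^(1*2) = zeta_8^2. Since zeta_8^8 = 1, this equals zeta_8^2 = exp(2*pi*i*2/8) = I.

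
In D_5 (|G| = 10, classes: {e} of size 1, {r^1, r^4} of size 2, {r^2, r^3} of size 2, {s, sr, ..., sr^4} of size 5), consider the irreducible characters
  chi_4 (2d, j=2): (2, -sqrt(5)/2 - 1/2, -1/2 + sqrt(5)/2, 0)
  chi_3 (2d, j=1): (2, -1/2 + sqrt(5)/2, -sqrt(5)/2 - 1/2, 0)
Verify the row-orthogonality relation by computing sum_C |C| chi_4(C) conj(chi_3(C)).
Sum = 0; so <chi_4, chi_3> = 0 (distinct irreducibles are orthogonal).

Reasoning: Compute term by term over conjugacy classes (|C| * chi_4(C) * conj(chi_3(C))):
  1*(2)*conj(2) + 2*(-sqrt(5)/2 - 1/2)*conj(-1/2 + sqrt(5)/2) + 2*(-1/2 + sqrt(5)/2)*conj(-sqrt(5)/2 - 1/2) + 5*(0)*conj(0)
  = (4) + (-2) + (-2) + (0)
  = 0.
Dividing by |G| = 10 gives 0/10 = 0, matching the row-orthogonality relation <chi_4, chi_3> = [chi_4 = chi_3].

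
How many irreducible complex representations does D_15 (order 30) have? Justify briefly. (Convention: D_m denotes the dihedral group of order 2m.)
9

The number of irreducible complex representations of a finite group equals its number of conjugacy classes. D_15 has 9 conjugacy classes ((n+3)/2 for n odd), so D_15 (order 30) has exactly 9 irreducible complex representations.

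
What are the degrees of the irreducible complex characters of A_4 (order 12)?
Dimensions: 1, 1, 1, 3

Reasoning: There are 4 irreducibles (= number of conjugacy classes). Their dimensions d_i satisfy sum d_i^2 = |G| = 12: 1 + 1 + 1 + 9 = 12.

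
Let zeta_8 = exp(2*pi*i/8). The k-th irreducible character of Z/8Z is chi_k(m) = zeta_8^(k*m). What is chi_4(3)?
chi_4(3) = zeta_8^12 = -1

Proof sketch: chi_4(3) = zeta_8^(4*3) = zeta_8^12. Since zeta_8^8 = 1, this equals zeta_8^4 = exp(2*pi*i*4/8) = -1.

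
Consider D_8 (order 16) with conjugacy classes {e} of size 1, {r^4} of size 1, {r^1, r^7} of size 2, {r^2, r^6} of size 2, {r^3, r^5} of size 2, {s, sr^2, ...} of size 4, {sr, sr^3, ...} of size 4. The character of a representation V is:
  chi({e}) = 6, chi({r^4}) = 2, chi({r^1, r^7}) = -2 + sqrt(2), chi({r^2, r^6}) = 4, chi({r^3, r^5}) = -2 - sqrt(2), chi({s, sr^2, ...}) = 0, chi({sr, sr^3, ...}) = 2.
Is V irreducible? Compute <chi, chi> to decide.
Not irreducible (reducible): <chi, chi> = 7 > 1.

Justification: <chi, chi> = (1/|G|) sum_C |C| * |chi(C)|^2 = (1/16)[1*|6|^2 + 1*|2|^2 + 2*|-2 + sqrt(2)|^2 + 2*|4|^2 + 2*|-2 - sqrt(2)|^2 + 4*|0|^2 + 4*|2|^2]
  = (1/16)[(36) + (4) + (12 - 8*sqrt(2)) + (32) + (8*sqrt(2) + 12) + (0) + (16)] = 112/16 = 7.
A character is irreducible iff <chi, chi> = 1, so this representation is reducible.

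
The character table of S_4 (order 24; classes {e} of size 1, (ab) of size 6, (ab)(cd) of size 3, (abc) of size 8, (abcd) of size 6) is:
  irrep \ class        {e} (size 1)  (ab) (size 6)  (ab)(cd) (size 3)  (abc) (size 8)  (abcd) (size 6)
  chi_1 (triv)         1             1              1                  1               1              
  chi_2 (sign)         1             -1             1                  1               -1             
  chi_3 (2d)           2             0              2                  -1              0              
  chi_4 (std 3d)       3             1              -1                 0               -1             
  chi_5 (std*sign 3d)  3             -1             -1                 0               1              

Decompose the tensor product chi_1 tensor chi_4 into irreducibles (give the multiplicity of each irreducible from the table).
chi_1 tensor chi_4 = chi_4 (all other irreducibles have multiplicity 0).

Solution. The character of a tensor product is the pointwise product (chi_1 * chi_4)(C) = chi_1(C) * chi_4(C):
  {e}: (1)*(3), (ab): (1)*(1), (ab)(cd): (1)*(-1), (abc): (1)*(0), (abcd): (1)*(-1)
so (chi_1 * chi_4) takes values
  {e} -> 3, (ab) -> 1, (ab)(cd) -> -1, (abc) -> 0, (abcd) -> -1.
Now take the inner product of this character with each irreducible chi from the table, <chi_1*chi_4, chi> = (1/24) sum_C |C| (chi_1*chi_4)(C) conj(chi(C)):
  <chi_1*chi_4, chi_1> = (1/24)[1*(3)*conj(1) + 6*(1)*conj(1) + 3*(-1)*conj(1) + 8*(0)*conj(1) + 6*(-1)*conj(1)]
      = (1/24)[(3) + (6) + (-3) + (0) + (-6)] = 0/24 = 0
  <chi_1*chi_4, chi_2> = (1/24)[1*(3)*conj(1) + 6*(1)*conj(-1) + 3*(-1)*conj(1) + 8*(0)*conj(1) + 6*(-1)*conj(-1)]
      = (1/24)[(3) + (-6) + (-3) + (0) + (6)] = 0/24 = 0
  <chi_1*chi_4, chi_3> = (1/24)[1*(3)*conj(2) + 6*(1)*conj(0) + 3*(-1)*conj(2) + 8*(0)*conj(-1) + 6*(-1)*conj(0)]
      = (1/24)[(6) + (0) + (-6) + (0) + (0)] = 0/24 = 0
  <chi_1*chi_4, chi_4> = (1/24)[1*(3)*conj(3) + 6*(1)*conj(1) + 3*(-1)*conj(-1) + 8*(0)*conj(0) + 6*(-1)*conj(-1)]
      = (1/24)[(9) + (6) + (3) + (0) + (6)] = 24/24 = 1
  <chi_1*chi_4, chi_5> = (1/24)[1*(3)*conj(3) + 6*(1)*conj(-1) + 3*(-1)*conj(-1) + 8*(0)*conj(0) + 6*(-1)*conj(1)]
      = (1/24)[(9) + (-6) + (3) + (0) + (-6)] = 0/24 = 0
Hence the multiplicities are chi_4: 1. Dimension check: dim(chi_1)*dim(chi_4) = 1*3 = 3 and sum (mult * dim) = 1*3 = 3.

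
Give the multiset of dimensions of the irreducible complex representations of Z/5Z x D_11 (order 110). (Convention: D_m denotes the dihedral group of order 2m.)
Dimensions: 1, 1, 1, 1, 1, 1, 1, 1, 1, 1, 2, 2, 2, 2, 2, 2, 2, 2, 2, 2, 2, 2, 2, 2, 2, 2, 2, 2, 2, 2, 2, 2, 2, 2, 2

Working: There are 35 irreducibles (= number of conjugacy classes). Their dimensions d_i satisfy sum d_i^2 = |G| = 110: 1 + 1 + 1 + 1 + 1 + 1 + 1 + 1 + 1 + 1 + 4 + 4 + 4 + 4 + 4 + 4 + 4 + 4 + 4 + 4 + 4 + 4 + 4 + 4 + 4 + 4 + 4 + 4 + 4 + 4 + 4 + 4 + 4 + 4 + 4 = 110. (For the product with Z/5Z: each of the 5 1-dim characters of Z/5Z tensors with each irrep of D_11, giving 5 copies of each D_11-dimension.)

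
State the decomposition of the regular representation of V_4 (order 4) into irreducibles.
Each irreducible V_i of dimension d_i appears with multiplicity d_i, i.e. rho_reg = (direct sum over all irreducibles V_i) d_i V_i. The irreducible dimensions for V_4 are 1, 1, 1, 1: 4 irreducibles of dimension 1, each with multiplicity 1. Total dimension 4*1*1 = 4 = |G|.

Reasoning: General theorem: in the regular representation of a finite group G, each irreducible appears with multiplicity equal to its dimension. Check: dim(rho_reg) = sum d_i^2 = 1 + 1 + 1 + 1 = 4 = |G|.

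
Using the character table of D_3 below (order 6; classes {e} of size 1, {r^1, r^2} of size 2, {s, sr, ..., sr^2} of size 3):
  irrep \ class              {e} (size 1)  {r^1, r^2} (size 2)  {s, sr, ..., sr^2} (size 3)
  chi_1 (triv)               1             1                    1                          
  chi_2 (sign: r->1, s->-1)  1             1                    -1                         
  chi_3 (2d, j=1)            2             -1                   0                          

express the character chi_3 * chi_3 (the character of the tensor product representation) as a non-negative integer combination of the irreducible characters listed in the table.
chi_3 tensor chi_3 = chi_1 + chi_2 + chi_3 (all other irreducibles have multiplicity 0).

Why: The character of a tensor product is the pointwise product (chi_3 * chi_3)(C) = chi_3(C) * chi_3(C):
  {e}: (2)*(2), {r^1, r^2}: (-1)*(-1), {s, sr, ..., sr^2}: (0)*(0)
so (chi_3 * chi_3) takes values
  {e} -> 4, {r^1, r^2} -> 1, {s, sr, ..., sr^2} -> 0.
Now take the inner product of this character with each irreducible chi from the table, <chi_3*chi_3, chi> = (1/6) sum_C |C| (chi_3*chi_3)(C) conj(chi(C)):
  <chi_3*chi_3, chi_1> = (1/6)[1*(4)*conj(1) + 2*(1)*conj(1) + 3*(0)*conj(1)]
      = (1/6)[(4) + (2) + (0)] = 6/6 = 1
  <chi_3*chi_3, chi_2> = (1/6)[1*(4)*conj(1) + 2*(1)*conj(1) + 3*(0)*conj(-1)]
      = (1/6)[(4) + (2) + (0)] = 6/6 = 1
  <chi_3*chi_3, chi_3> = (1/6)[1*(4)*conj(2) + 2*(1)*conj(-1) + 3*(0)*conj(0)]
      = (1/6)[(8) + (-2) + (0)] = 6/6 = 1
Hence the multiplicities are chi_1: 1, chi_2: 1, chi_3: 1. Dimension check: dim(chi_3)*dim(chi_3) = 2*2 = 4 and sum (mult * dim) = 1*1 + 1*1 + 1*2 = 4.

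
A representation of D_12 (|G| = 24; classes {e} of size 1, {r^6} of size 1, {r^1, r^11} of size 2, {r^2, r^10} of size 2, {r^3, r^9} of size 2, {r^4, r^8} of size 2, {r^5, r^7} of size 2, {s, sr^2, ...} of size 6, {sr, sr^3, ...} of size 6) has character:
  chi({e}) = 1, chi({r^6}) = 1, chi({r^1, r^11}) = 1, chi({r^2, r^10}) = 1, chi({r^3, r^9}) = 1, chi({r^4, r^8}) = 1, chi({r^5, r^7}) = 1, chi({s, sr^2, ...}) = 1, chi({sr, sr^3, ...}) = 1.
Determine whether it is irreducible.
Irreducible: <chi, chi> = 1.

<chi, chi> = (1/|G|) sum_C |C| * |chi(C)|^2 = (1/24)[1*|1|^2 + 1*|1|^2 + 2*|1|^2 + 2*|1|^2 + 2*|1|^2 + 2*|1|^2 + 2*|1|^2 + 6*|1|^2 + 6*|1|^2]
  = (1/24)[(1) + (1) + (2) + (2) + (2) + (2) + (2) + (6) + (6)] = 24/24 = 1.
A character is irreducible iff <chi, chi> = 1, so this representation is irreducible.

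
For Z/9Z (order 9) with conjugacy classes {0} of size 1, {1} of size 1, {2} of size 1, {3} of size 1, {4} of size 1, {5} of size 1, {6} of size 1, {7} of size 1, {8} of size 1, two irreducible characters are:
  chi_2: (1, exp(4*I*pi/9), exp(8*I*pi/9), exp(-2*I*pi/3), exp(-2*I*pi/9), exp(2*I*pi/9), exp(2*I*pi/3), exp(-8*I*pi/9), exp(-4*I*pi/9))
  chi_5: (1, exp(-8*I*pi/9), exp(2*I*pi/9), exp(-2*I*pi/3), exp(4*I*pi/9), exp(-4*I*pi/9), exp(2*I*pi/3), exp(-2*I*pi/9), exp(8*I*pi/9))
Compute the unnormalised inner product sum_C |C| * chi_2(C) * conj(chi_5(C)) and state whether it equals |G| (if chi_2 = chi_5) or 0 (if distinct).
Sum = 0; so <chi_2, chi_5> = 0 (distinct irreducibles are orthogonal).

Reasoning: Compute term by term over conjugacy classes (|C| * chi_2(C) * conj(chi_5(C))):
  1*(1)*conj(1) + 1*(exp(4*I*pi/9))*conj(exp(-8*I*pi/9)) + 1*(exp(8*I*pi/9))*conj(exp(2*I*pi/9)) + 1*(exp(-2*I*pi/3))*conj(exp(-2*I*pi/3)) + 1*(exp(-2*I*pi/9))*conj(exp(4*I*pi/9)) + 1*(exp(2*I*pi/9))*conj(exp(-4*I*pi/9)) + 1*(exp(2*I*pi/3))*conj(exp(2*I*pi/3)) + 1*(exp(-8*I*pi/9))*conj(exp(-2*I*pi/9)) + 1*(exp(-4*I*pi/9))*conj(exp(8*I*pi/9))
  = (1) + (exp(-2*I*pi/3)) + (exp(2*I*pi/3)) + (1) + (exp(-2*I*pi/3)) + (exp(2*I*pi/3)) + (1) + (exp(-2*I*pi/3)) + (exp(2*I*pi/3))
  = 0.
(Exp terms are combined using exp(i*s)*conj(exp(i*t)) = exp(i*(s-t)), and sums of them are collapsed using the identity that for every m > 1 the m distinct m-th roots of unity sum to 0, e.g. 1 + exp(2*I*pi/3) + exp(-2*I*pi/3) = 0.)
Dividing by |G| = 9 gives 0/9 = 0, matching the row-orthogonality relation <chi_2, chi_5> = [chi_2 = chi_5].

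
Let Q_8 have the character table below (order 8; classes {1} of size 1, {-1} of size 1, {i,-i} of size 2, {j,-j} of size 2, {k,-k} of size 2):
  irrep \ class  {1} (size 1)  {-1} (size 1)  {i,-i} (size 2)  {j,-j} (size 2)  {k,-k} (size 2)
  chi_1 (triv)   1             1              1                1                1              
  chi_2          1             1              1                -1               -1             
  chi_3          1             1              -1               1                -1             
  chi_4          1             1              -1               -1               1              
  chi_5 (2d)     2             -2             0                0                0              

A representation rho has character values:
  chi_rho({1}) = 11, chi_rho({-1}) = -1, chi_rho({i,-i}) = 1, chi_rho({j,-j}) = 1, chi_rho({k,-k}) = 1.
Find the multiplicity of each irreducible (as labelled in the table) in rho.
Multiplicities: chi_1: 2, chi_2: 1, chi_3: 1, chi_4: 1, chi_5: 3.

Explanation: Use <chi_rho, chi> = (1/|G|) sum_C |C| * chi_rho(C) * conj(chi(C)) with |G| = 8 for each irreducible chi in the table:
  <chi_rho, chi_1> = (1/8)[1*(11)*conj(1) + 1*(-1)*conj(1) + 2*(1)*conj(1) + 2*(1)*conj(1) + 2*(1)*conj(1)]
      = (1/8)[(11) + (-1) + (2) + (2) + (2)] = 16/8 = 2
  <chi_rho, chi_2> = (1/8)[1*(11)*conj(1) + 1*(-1)*conj(1) + 2*(1)*conj(1) + 2*(1)*conj(-1) + 2*(1)*conj(-1)]
      = (1/8)[(11) + (-1) + (2) + (-2) + (-2)] = 8/8 = 1
  <chi_rho, chi_3> = (1/8)[1*(11)*conj(1) + 1*(-1)*conj(1) + 2*(1)*conj(-1) + 2*(1)*conj(1) + 2*(1)*conj(-1)]
      = (1/8)[(11) + (-1) + (-2) + (2) + (-2)] = 8/8 = 1
  <chi_rho, chi_4> = (1/8)[1*(11)*conj(1) + 1*(-1)*conj(1) + 2*(1)*conj(-1) + 2*(1)*conj(-1) + 2*(1)*conj(1)]
      = (1/8)[(11) + (-1) + (-2) + (-2) + (2)] = 8/8 = 1
  <chi_rho, chi_5> = (1/8)[1*(11)*conj(2) + 1*(-1)*conj(-2) + 2*(1)*conj(0) + 2*(1)*conj(0) + 2*(1)*conj(0)]
      = (1/8)[(22) + (2) + (0) + (0) + (0)] = 24/8 = 3
Dimension check: dim(rho) = sum (mult * dim) = 2*1 + 1*1 + 1*1 + 1*1 + 3*2 = 11 = chi_rho(e) = 11.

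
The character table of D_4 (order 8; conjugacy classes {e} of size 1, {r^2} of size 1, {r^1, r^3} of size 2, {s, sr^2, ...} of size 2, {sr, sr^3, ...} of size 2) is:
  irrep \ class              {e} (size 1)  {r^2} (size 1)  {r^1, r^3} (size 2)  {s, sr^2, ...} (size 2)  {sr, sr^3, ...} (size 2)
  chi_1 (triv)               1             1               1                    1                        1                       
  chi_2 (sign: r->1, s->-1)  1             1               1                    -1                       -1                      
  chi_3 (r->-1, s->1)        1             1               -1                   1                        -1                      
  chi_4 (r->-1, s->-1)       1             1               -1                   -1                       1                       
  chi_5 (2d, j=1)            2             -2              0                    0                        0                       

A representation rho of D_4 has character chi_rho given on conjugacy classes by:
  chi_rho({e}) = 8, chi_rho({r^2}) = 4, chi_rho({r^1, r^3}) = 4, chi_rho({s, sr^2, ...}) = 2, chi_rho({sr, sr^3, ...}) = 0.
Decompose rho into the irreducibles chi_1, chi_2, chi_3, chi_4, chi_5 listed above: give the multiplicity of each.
Multiplicities: chi_1: 3, chi_2: 2, chi_3: 1, chi_4: 0, chi_5: 1.

Derivation: Use <chi_rho, chi> = (1/|G|) sum_C |C| * chi_rho(C) * conj(chi(C)) with |G| = 8 for each irreducible chi in the table:
  <chi_rho, chi_1> = (1/8)[1*(8)*conj(1) + 1*(4)*conj(1) + 2*(4)*conj(1) + 2*(2)*conj(1) + 2*(0)*conj(1)]
      = (1/8)[(8) + (4) + (8) + (4) + (0)] = 24/8 = 3
  <chi_rho, chi_2> = (1/8)[1*(8)*conj(1) + 1*(4)*conj(1) + 2*(4)*conj(1) + 2*(2)*conj(-1) + 2*(0)*conj(-1)]
      = (1/8)[(8) + (4) + (8) + (-4) + (0)] = 16/8 = 2
  <chi_rho, chi_3> = (1/8)[1*(8)*conj(1) + 1*(4)*conj(1) + 2*(4)*conj(-1) + 2*(2)*conj(1) + 2*(0)*conj(-1)]
      = (1/8)[(8) + (4) + (-8) + (4) + (0)] = 8/8 = 1
  <chi_rho, chi_4> = (1/8)[1*(8)*conj(1) + 1*(4)*conj(1) + 2*(4)*conj(-1) + 2*(2)*conj(-1) + 2*(0)*conj(1)]
      = (1/8)[(8) + (4) + (-8) + (-4) + (0)] = 0/8 = 0
  <chi_rho, chi_5> = (1/8)[1*(8)*conj(2) + 1*(4)*conj(-2) + 2*(4)*conj(0) + 2*(2)*conj(0) + 2*(0)*conj(0)]
      = (1/8)[(16) + (-8) + (0) + (0) + (0)] = 8/8 = 1
Dimension check: dim(rho) = sum (mult * dim) = 3*1 + 2*1 + 1*1 + 0*1 + 1*2 = 8 = chi_rho(e) = 8.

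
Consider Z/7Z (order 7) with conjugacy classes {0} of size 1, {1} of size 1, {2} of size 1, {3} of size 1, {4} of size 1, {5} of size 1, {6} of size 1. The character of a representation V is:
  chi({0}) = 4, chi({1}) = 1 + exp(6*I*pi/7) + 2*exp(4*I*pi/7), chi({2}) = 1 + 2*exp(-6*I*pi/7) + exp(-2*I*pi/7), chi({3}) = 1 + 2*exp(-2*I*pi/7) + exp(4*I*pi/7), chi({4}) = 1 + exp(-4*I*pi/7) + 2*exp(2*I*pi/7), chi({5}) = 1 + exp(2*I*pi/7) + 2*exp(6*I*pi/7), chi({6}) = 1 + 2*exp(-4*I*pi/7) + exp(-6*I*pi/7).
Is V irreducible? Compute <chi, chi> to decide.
Not irreducible (reducible): <chi, chi> = 6 > 1.

Solution. <chi, chi> = (1/|G|) sum_C |C| * |chi(C)|^2 = (1/7)[1*|4|^2 + 1*|1 + exp(6*I*pi/7) + 2*exp(4*I*pi/7)|^2 + 1*|1 + 2*exp(-6*I*pi/7) + exp(-2*I*pi/7)|^2 + 1*|1 + 2*exp(-2*I*pi/7) + exp(4*I*pi/7)|^2 + 1*|1 + exp(-4*I*pi/7) + 2*exp(2*I*pi/7)|^2 + 1*|1 + exp(2*I*pi/7) + 2*exp(6*I*pi/7)|^2 + 1*|1 + 2*exp(-4*I*pi/7) + exp(-6*I*pi/7)|^2]
  = (1/7)[(16) + (6 + 2*exp(-4*I*pi/7) + 2*exp(-2*I*pi/7) + exp(-6*I*pi/7) + exp(6*I*pi/7) + 2*exp(2*I*pi/7) + 2*exp(4*I*pi/7)) + (6 + 2*exp(-4*I*pi/7) + 2*exp(-6*I*pi/7) + exp(-2*I*pi/7) + exp(2*I*pi/7) + 2*exp(6*I*pi/7) + 2*exp(4*I*pi/7)) + (6 + 2*exp(-2*I*pi/7) + exp(-4*I*pi/7) + 2*exp(-6*I*pi/7) + 2*exp(6*I*pi/7) + exp(4*I*pi/7) + 2*exp(2*I*pi/7)) + (6 + 2*exp(-2*I*pi/7) + exp(-4*I*pi/7) + 2*exp(-6*I*pi/7) + 2*exp(6*I*pi/7) + exp(4*I*pi/7) + 2*exp(2*I*pi/7)) + (6 + 2*exp(-4*I*pi/7) + 2*exp(-6*I*pi/7) + exp(-2*I*pi/7) + exp(2*I*pi/7) + 2*exp(6*I*pi/7) + 2*exp(4*I*pi/7)) + (6 + 2*exp(-4*I*pi/7) + 2*exp(-2*I*pi/7) + exp(-6*I*pi/7) + exp(6*I*pi/7) + 2*exp(2*I*pi/7) + 2*exp(4*I*pi/7))] = 42/7 = 6.
(Exp terms are combined using exp(i*s)*conj(exp(i*t)) = exp(i*(s-t)), and sums of them are collapsed using the identity that for every m > 1 the m distinct m-th roots of unity sum to 0, e.g. 1 + exp(2*I*pi/3) + exp(-2*I*pi/3) = 0.)
A character is irreducible iff <chi, chi> = 1, so this representation is reducible.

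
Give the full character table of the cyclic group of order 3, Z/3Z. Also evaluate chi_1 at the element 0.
Character table of Z/3Z (irreps indexed chi_0,...,chi_2 with chi_k(m) = zeta_3^(k*m), zeta_3 = exp(2*pi*i/3)):
  irrep \ class  {0} (size 1)  {1} (size 1)    {2} (size 1)  
  chi_0          1             1               1             
  chi_1          1             exp(2*I*pi/3)   exp(-2*I*pi/3)
  chi_2          1             exp(-2*I*pi/3)  exp(2*I*pi/3) 

Spot check: chi_1(0) = zeta_3^(1*0) = zeta_3^0 = 1.

Why: Z/3Z is abelian, so all 3 irreducible complex representations are 1-dimensional. They are given by chi_k(m) = zeta_3^(k*m) for k = 0,...,2. Row orthogonality: sum_m chi_k(m) conj(chi_l(m)) = 3 * [k = l].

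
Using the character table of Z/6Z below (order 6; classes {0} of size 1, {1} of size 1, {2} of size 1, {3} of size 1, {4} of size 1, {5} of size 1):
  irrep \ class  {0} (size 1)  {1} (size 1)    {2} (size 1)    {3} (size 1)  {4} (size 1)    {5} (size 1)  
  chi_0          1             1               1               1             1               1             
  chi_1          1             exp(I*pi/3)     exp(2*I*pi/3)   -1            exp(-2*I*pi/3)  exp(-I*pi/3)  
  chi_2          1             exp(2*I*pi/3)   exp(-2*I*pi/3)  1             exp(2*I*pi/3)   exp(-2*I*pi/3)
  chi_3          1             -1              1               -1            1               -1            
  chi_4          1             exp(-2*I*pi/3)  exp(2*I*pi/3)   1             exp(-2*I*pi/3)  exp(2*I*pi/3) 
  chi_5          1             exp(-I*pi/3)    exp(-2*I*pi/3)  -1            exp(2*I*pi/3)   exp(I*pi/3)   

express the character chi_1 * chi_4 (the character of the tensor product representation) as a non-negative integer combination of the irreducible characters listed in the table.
chi_1 tensor chi_4 = chi_5 (all other irreducibles have multiplicity 0).

Working: The character of a tensor product is the pointwise product (chi_1 * chi_4)(C) = chi_1(C) * chi_4(C):
  {0}: (1)*(1), {1}: (exp(I*pi/3))*(exp(-2*I*pi/3)), {2}: (exp(2*I*pi/3))*(exp(2*I*pi/3)), {3}: (-1)*(1), {4}: (exp(-2*I*pi/3))*(exp(-2*I*pi/3)), {5}: (exp(-I*pi/3))*(exp(2*I*pi/3))
so (chi_1 * chi_4) takes values
  {0} -> 1, {1} -> exp(-I*pi/3), {2} -> exp(-2*I*pi/3), {3} -> -1, {4} -> exp(2*I*pi/3), {5} -> exp(I*pi/3).
Now take the inner product of this character with each irreducible chi from the table, <chi_1*chi_4, chi> = (1/6) sum_C |C| (chi_1*chi_4)(C) conj(chi(C)):
  <chi_1*chi_4, chi_0> = (1/6)[1*(1)*conj(1) + 1*(exp(-I*pi/3))*conj(1) + 1*(exp(-2*I*pi/3))*conj(1) + 1*(-1)*conj(1) + 1*(exp(2*I*pi/3))*conj(1) + 1*(exp(I*pi/3))*conj(1)]
      = (1/6)[(1) + (exp(-I*pi/3)) + (exp(-2*I*pi/3)) + (-1) + (exp(2*I*pi/3)) + (exp(I*pi/3))] = 0/6 = 0
  <chi_1*chi_4, chi_1> = (1/6)[1*(1)*conj(1) + 1*(exp(-I*pi/3))*conj(exp(I*pi/3)) + 1*(exp(-2*I*pi/3))*conj(exp(2*I*pi/3)) + 1*(-1)*conj(-1) + 1*(exp(2*I*pi/3))*conj(exp(-2*I*pi/3)) + 1*(exp(I*pi/3))*conj(exp(-I*pi/3))]
      = (1/6)[(1) + (exp(-2*I*pi/3)) + (exp(2*I*pi/3)) + (1) + (exp(-2*I*pi/3)) + (exp(2*I*pi/3))] = 0/6 = 0
  <chi_1*chi_4, chi_2> = (1/6)[1*(1)*conj(1) + 1*(exp(-I*pi/3))*conj(exp(2*I*pi/3)) + 1*(exp(-2*I*pi/3))*conj(exp(-2*I*pi/3)) + 1*(-1)*conj(1) + 1*(exp(2*I*pi/3))*conj(exp(2*I*pi/3)) + 1*(exp(I*pi/3))*conj(exp(-2*I*pi/3))]
      = (1/6)[(1) + (-1) + (1) + (-1) + (1) + (-1)] = 0/6 = 0
  <chi_1*chi_4, chi_3> = (1/6)[1*(1)*conj(1) + 1*(exp(-I*pi/3))*conj(-1) + 1*(exp(-2*I*pi/3))*conj(1) + 1*(-1)*conj(-1) + 1*(exp(2*I*pi/3))*conj(1) + 1*(exp(I*pi/3))*conj(-1)]
      = (1/6)[(1) + (-exp(-I*pi/3)) + (exp(-2*I*pi/3)) + (1) + (exp(2*I*pi/3)) + (-exp(I*pi/3))] = 0/6 = 0
  <chi_1*chi_4, chi_4> = (1/6)[1*(1)*conj(1) + 1*(exp(-I*pi/3))*conj(exp(-2*I*pi/3)) + 1*(exp(-2*I*pi/3))*conj(exp(2*I*pi/3)) + 1*(-1)*conj(1) + 1*(exp(2*I*pi/3))*conj(exp(-2*I*pi/3)) + 1*(exp(I*pi/3))*conj(exp(2*I*pi/3))]
      = (1/6)[(1) + (exp(I*pi/3)) + (exp(2*I*pi/3)) + (-1) + (exp(-2*I*pi/3)) + (exp(-I*pi/3))] = 0/6 = 0
  <chi_1*chi_4, chi_5> = (1/6)[1*(1)*conj(1) + 1*(exp(-I*pi/3))*conj(exp(-I*pi/3)) + 1*(exp(-2*I*pi/3))*conj(exp(-2*I*pi/3)) + 1*(-1)*conj(-1) + 1*(exp(2*I*pi/3))*conj(exp(2*I*pi/3)) + 1*(exp(I*pi/3))*conj(exp(I*pi/3))]
      = (1/6)[(1) + (1) + (1) + (1) + (1) + (1)] = 6/6 = 1
(Exp terms are combined using exp(i*s)*conj(exp(i*t)) = exp(i*(s-t)), and sums of them are collapsed using the identity that for every m > 1 the m distinct m-th roots of unity sum to 0, e.g. 1 + exp(2*I*pi/3) + exp(-2*I*pi/3) = 0.)
Hence the multiplicities are chi_5: 1. Dimension check: dim(chi_1)*dim(chi_4) = 1*1 = 1 and sum (mult * dim) = 1*1 = 1.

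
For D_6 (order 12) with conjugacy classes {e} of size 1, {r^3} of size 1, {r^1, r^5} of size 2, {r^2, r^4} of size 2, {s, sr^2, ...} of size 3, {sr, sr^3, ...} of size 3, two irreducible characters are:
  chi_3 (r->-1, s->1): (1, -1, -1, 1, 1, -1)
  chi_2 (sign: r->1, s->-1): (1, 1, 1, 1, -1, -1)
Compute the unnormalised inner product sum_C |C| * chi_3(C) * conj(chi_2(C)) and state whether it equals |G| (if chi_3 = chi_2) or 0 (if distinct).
Sum = 0; so <chi_3, chi_2> = 0 (distinct irreducibles are orthogonal).

Proof sketch: Compute term by term over conjugacy classes (|C| * chi_3(C) * conj(chi_2(C))):
  1*(1)*conj(1) + 1*(-1)*conj(1) + 2*(-1)*conj(1) + 2*(1)*conj(1) + 3*(1)*conj(-1) + 3*(-1)*conj(-1)
  = (1) + (-1) + (-2) + (2) + (-3) + (3)
  = 0.
Dividing by |G| = 12 gives 0/12 = 0, matching the row-orthogonality relation <chi_3, chi_2> = [chi_3 = chi_2].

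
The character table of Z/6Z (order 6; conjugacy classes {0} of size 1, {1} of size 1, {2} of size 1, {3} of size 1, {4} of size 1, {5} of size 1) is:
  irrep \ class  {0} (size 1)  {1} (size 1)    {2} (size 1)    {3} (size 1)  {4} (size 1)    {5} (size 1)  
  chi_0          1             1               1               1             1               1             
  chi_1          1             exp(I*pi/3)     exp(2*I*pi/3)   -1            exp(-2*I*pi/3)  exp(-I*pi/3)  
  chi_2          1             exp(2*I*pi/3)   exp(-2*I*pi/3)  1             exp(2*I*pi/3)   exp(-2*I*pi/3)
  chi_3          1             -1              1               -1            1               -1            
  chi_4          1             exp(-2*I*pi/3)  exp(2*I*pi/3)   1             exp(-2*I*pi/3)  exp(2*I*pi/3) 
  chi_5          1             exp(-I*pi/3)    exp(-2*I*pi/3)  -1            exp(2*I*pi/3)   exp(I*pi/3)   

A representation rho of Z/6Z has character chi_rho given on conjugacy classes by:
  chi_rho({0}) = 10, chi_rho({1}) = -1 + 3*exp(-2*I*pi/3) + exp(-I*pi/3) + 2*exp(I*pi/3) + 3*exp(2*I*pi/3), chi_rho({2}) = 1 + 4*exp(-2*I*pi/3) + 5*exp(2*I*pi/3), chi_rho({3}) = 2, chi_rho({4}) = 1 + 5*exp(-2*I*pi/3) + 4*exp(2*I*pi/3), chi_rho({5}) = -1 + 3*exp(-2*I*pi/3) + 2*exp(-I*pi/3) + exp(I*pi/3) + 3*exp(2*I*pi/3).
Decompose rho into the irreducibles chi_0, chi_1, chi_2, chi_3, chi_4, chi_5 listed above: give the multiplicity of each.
Multiplicities: chi_0: 0, chi_1: 2, chi_2: 3, chi_3: 1, chi_4: 3, chi_5: 1.

Argument: Use <chi_rho, chi> = (1/|G|) sum_C |C| * chi_rho(C) * conj(chi(C)) with |G| = 6 for each irreducible chi in the table:
  <chi_rho, chi_0> = (1/6)[1*(10)*conj(1) + 1*(-1 + 3*exp(-2*I*pi/3) + exp(-I*pi/3) + 2*exp(I*pi/3) + 3*exp(2*I*pi/3))*conj(1) + 1*(1 + 4*exp(-2*I*pi/3) + 5*exp(2*I*pi/3))*conj(1) + 1*(2)*conj(1) + 1*(1 + 5*exp(-2*I*pi/3) + 4*exp(2*I*pi/3))*conj(1) + 1*(-1 + 3*exp(-2*I*pi/3) + 2*exp(-I*pi/3) + exp(I*pi/3) + 3*exp(2*I*pi/3))*conj(1)]
      = (1/6)[(10) + (-1 + 3*exp(-2*I*pi/3) + exp(-I*pi/3) + 2*exp(I*pi/3) + 3*exp(2*I*pi/3)) + (1 + 4*exp(-2*I*pi/3) + 5*exp(2*I*pi/3)) + (2) + (1 + 5*exp(-2*I*pi/3) + 4*exp(2*I*pi/3)) + (-1 + 3*exp(-2*I*pi/3) + 2*exp(-I*pi/3) + exp(I*pi/3) + 3*exp(2*I*pi/3))] = 0/6 = 0
  <chi_rho, chi_1> = (1/6)[1*(10)*conj(1) + 1*(-1 + 3*exp(-2*I*pi/3) + exp(-I*pi/3) + 2*exp(I*pi/3) + 3*exp(2*I*pi/3))*conj(exp(I*pi/3)) + 1*(1 + 4*exp(-2*I*pi/3) + 5*exp(2*I*pi/3))*conj(exp(2*I*pi/3)) + 1*(2)*conj(-1) + 1*(1 + 5*exp(-2*I*pi/3) + 4*exp(2*I*pi/3))*conj(exp(-2*I*pi/3)) + 1*(-1 + 3*exp(-2*I*pi/3) + 2*exp(-I*pi/3) + exp(I*pi/3) + 3*exp(2*I*pi/3))*conj(exp(-I*pi/3))]
      = (1/6)[(10) + (-1 + exp(-2*I*pi/3) - exp(-I*pi/3) + 3*exp(I*pi/3)) + (5 + exp(-2*I*pi/3) + 4*exp(2*I*pi/3)) + (-2) + (5 + 4*exp(-2*I*pi/3) + exp(2*I*pi/3)) + (-1 + 3*exp(-I*pi/3) - exp(I*pi/3) + exp(2*I*pi/3))] = 12/6 = 2
  <chi_rho, chi_2> = (1/6)[1*(10)*conj(1) + 1*(-1 + 3*exp(-2*I*pi/3) + exp(-I*pi/3) + 2*exp(I*pi/3) + 3*exp(2*I*pi/3))*conj(exp(2*I*pi/3)) + 1*(1 + 4*exp(-2*I*pi/3) + 5*exp(2*I*pi/3))*conj(exp(-2*I*pi/3)) + 1*(2)*conj(1) + 1*(1 + 5*exp(-2*I*pi/3) + 4*exp(2*I*pi/3))*conj(exp(2*I*pi/3)) + 1*(-1 + 3*exp(-2*I*pi/3) + 2*exp(-I*pi/3) + exp(I*pi/3) + 3*exp(2*I*pi/3))*conj(exp(-2*I*pi/3))]
      = (1/6)[(10) + (2 + 2*exp(-I*pi/3) - exp(-2*I*pi/3) + 3*exp(2*I*pi/3)) + (4 + 5*exp(-2*I*pi/3) + exp(2*I*pi/3)) + (2) + (4 + exp(-2*I*pi/3) + 5*exp(2*I*pi/3)) + (2 + 3*exp(-2*I*pi/3) - exp(2*I*pi/3) + 2*exp(I*pi/3))] = 18/6 = 3
  <chi_rho, chi_3> = (1/6)[1*(10)*conj(1) + 1*(-1 + 3*exp(-2*I*pi/3) + exp(-I*pi/3) + 2*exp(I*pi/3) + 3*exp(2*I*pi/3))*conj(-1) + 1*(1 + 4*exp(-2*I*pi/3) + 5*exp(2*I*pi/3))*conj(1) + 1*(2)*conj(-1) + 1*(1 + 5*exp(-2*I*pi/3) + 4*exp(2*I*pi/3))*conj(1) + 1*(-1 + 3*exp(-2*I*pi/3) + 2*exp(-I*pi/3) + exp(I*pi/3) + 3*exp(2*I*pi/3))*conj(-1)]
      = (1/6)[(10) + (1 - 3*exp(2*I*pi/3) - 2*exp(I*pi/3) - exp(-I*pi/3) - 3*exp(-2*I*pi/3)) + (1 + 4*exp(-2*I*pi/3) + 5*exp(2*I*pi/3)) + (-2) + (1 + 5*exp(-2*I*pi/3) + 4*exp(2*I*pi/3)) + (1 - 3*exp(2*I*pi/3) - exp(I*pi/3) - 2*exp(-I*pi/3) - 3*exp(-2*I*pi/3))] = 6/6 = 1
  <chi_rho, chi_4> = (1/6)[1*(10)*conj(1) + 1*(-1 + 3*exp(-2*I*pi/3) + exp(-I*pi/3) + 2*exp(I*pi/3) + 3*exp(2*I*pi/3))*conj(exp(-2*I*pi/3)) + 1*(1 + 4*exp(-2*I*pi/3) + 5*exp(2*I*pi/3))*conj(exp(2*I*pi/3)) + 1*(2)*conj(1) + 1*(1 + 5*exp(-2*I*pi/3) + 4*exp(2*I*pi/3))*conj(exp(-2*I*pi/3)) + 1*(-1 + 3*exp(-2*I*pi/3) + 2*exp(-I*pi/3) + exp(I*pi/3) + 3*exp(2*I*pi/3))*conj(exp(2*I*pi/3))]
      = (1/6)[(10) + (1 + 3*exp(-2*I*pi/3) - exp(2*I*pi/3) + exp(I*pi/3)) + (5 + exp(-2*I*pi/3) + 4*exp(2*I*pi/3)) + (2) + (5 + 4*exp(-2*I*pi/3) + exp(2*I*pi/3)) + (1 + exp(-I*pi/3) - exp(-2*I*pi/3) + 3*exp(2*I*pi/3))] = 18/6 = 3
  <chi_rho, chi_5> = (1/6)[1*(10)*conj(1) + 1*(-1 + 3*exp(-2*I*pi/3) + exp(-I*pi/3) + 2*exp(I*pi/3) + 3*exp(2*I*pi/3))*conj(exp(-I*pi/3)) + 1*(1 + 4*exp(-2*I*pi/3) + 5*exp(2*I*pi/3))*conj(exp(-2*I*pi/3)) + 1*(2)*conj(-1) + 1*(1 + 5*exp(-2*I*pi/3) + 4*exp(2*I*pi/3))*conj(exp(2*I*pi/3)) + 1*(-1 + 3*exp(-2*I*pi/3) + 2*exp(-I*pi/3) + exp(I*pi/3) + 3*exp(2*I*pi/3))*conj(exp(I*pi/3))]
      = (1/6)[(10) + (-2 + 3*exp(-I*pi/3) - exp(I*pi/3) + 2*exp(2*I*pi/3)) + (4 + 5*exp(-2*I*pi/3) + exp(2*I*pi/3)) + (-2) + (4 + exp(-2*I*pi/3) + 5*exp(2*I*pi/3)) + (-2 + 2*exp(-2*I*pi/3) - exp(-I*pi/3) + 3*exp(I*pi/3))] = 6/6 = 1
(Exp terms are combined using exp(i*s)*conj(exp(i*t)) = exp(i*(s-t)), and sums of them are collapsed using the identity that for every m > 1 the m distinct m-th roots of unity sum to 0, e.g. 1 + exp(2*I*pi/3) + exp(-2*I*pi/3) = 0.)
Dimension check: dim(rho) = sum (mult * dim) = 0*1 + 2*1 + 3*1 + 1*1 + 3*1 + 1*1 = 10 = chi_rho(e) = 10.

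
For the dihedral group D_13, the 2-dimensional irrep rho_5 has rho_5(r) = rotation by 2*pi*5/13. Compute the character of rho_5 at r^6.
chi_{rho_5}(r^6) = 2*cos(2*pi*5*6/13) = -2*cos(5*pi/13)

Why: rho_5(r^6) is rotation by angle 2*pi*5*6/13, whose trace is 2*cos(2*pi*5*6/13) = -2*cos(5*pi/13).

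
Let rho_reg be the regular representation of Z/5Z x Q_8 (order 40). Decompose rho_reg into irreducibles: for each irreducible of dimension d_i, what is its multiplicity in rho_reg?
Each irreducible V_i of dimension d_i appears with multiplicity d_i, i.e. rho_reg = (direct sum over all irreducibles V_i) d_i V_i. The irreducible dimensions for Z/5Z x Q_8 are 1, 1, 1, 1, 1, 1, 1, 1, 1, 1, 1, 1, 1, 1, 1, 1, 1, 1, 1, 1, 2, 2, 2, 2, 2: 20 irreducibles of dimension 1, each with multiplicity 1; 5 irreducibles of dimension 2, each with multiplicity 2. Total dimension 20*1*1 + 5*2*2 = 40 = |G|.

Derivation: General theorem: in the regular representation of a finite group G, each irreducible appears with multiplicity equal to its dimension. Check: dim(rho_reg) = sum d_i^2 = 1 + 1 + 1 + 1 + 1 + 1 + 1 + 1 + 1 + 1 + 1 + 1 + 1 + 1 + 1 + 1 + 1 + 1 + 1 + 1 + 4 + 4 + 4 + 4 + 4 = 40 = |G|.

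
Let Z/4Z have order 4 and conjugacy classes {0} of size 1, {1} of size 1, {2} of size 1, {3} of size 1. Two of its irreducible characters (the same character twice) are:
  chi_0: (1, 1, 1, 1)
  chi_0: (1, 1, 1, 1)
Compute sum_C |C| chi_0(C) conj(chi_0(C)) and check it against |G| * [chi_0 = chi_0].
Sum = 4 = |G| = 4; so <chi_0, chi_0> = 1 (norm-1 confirms irreducibility).

Solution. Compute term by term over conjugacy classes (|C| * chi_0(C) * conj(chi_0(C))):
  1*(1)*conj(1) + 1*(1)*conj(1) + 1*(1)*conj(1) + 1*(1)*conj(1)
  = (1) + (1) + (1) + (1)
  = 4.
(Exp terms are combined using exp(i*s)*conj(exp(i*t)) = exp(i*(s-t)), and sums of them are collapsed using the identity that for every m > 1 the m distinct m-th roots of unity sum to 0, e.g. 1 + exp(2*I*pi/3) + exp(-2*I*pi/3) = 0.)
Dividing by |G| = 4 gives 4/4 = 1, matching the row-orthogonality relation <chi_0, chi_0> = [chi_0 = chi_0].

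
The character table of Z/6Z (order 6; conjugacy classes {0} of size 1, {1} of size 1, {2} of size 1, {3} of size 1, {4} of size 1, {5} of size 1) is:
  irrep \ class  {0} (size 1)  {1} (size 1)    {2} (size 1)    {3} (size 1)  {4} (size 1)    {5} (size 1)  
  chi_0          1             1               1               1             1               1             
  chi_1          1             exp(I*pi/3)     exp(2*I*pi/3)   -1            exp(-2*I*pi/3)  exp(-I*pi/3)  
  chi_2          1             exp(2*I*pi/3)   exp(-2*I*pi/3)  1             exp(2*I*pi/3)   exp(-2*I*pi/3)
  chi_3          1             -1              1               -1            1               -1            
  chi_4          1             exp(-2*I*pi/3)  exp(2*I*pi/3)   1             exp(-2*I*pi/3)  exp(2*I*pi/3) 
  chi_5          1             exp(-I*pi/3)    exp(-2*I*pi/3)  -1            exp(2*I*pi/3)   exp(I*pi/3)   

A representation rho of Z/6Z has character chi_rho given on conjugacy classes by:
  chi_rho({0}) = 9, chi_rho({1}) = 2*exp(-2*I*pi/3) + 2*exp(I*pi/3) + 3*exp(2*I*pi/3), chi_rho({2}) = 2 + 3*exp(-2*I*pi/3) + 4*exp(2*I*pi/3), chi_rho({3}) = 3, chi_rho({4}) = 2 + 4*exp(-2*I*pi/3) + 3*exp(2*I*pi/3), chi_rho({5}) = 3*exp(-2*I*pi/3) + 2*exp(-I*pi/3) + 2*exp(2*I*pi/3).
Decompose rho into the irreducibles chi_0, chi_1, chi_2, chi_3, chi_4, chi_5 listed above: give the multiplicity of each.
Multiplicities: chi_0: 1, chi_1: 2, chi_2: 3, chi_3: 1, chi_4: 2, chi_5: 0.

Use <chi_rho, chi> = (1/|G|) sum_C |C| * chi_rho(C) * conj(chi(C)) with |G| = 6 for each irreducible chi in the table:
  <chi_rho, chi_0> = (1/6)[1*(9)*conj(1) + 1*(2*exp(-2*I*pi/3) + 2*exp(I*pi/3) + 3*exp(2*I*pi/3))*conj(1) + 1*(2 + 3*exp(-2*I*pi/3) + 4*exp(2*I*pi/3))*conj(1) + 1*(3)*conj(1) + 1*(2 + 4*exp(-2*I*pi/3) + 3*exp(2*I*pi/3))*conj(1) + 1*(3*exp(-2*I*pi/3) + 2*exp(-I*pi/3) + 2*exp(2*I*pi/3))*conj(1)]
      = (1/6)[(9) + (2*exp(-2*I*pi/3) + 2*exp(I*pi/3) + 3*exp(2*I*pi/3)) + (2 + 3*exp(-2*I*pi/3) + 4*exp(2*I*pi/3)) + (3) + (2 + 4*exp(-2*I*pi/3) + 3*exp(2*I*pi/3)) + (3*exp(-2*I*pi/3) + 2*exp(-I*pi/3) + 2*exp(2*I*pi/3))] = 6/6 = 1
  <chi_rho, chi_1> = (1/6)[1*(9)*conj(1) + 1*(2*exp(-2*I*pi/3) + 2*exp(I*pi/3) + 3*exp(2*I*pi/3))*conj(exp(I*pi/3)) + 1*(2 + 3*exp(-2*I*pi/3) + 4*exp(2*I*pi/3))*conj(exp(2*I*pi/3)) + 1*(3)*conj(-1) + 1*(2 + 4*exp(-2*I*pi/3) + 3*exp(2*I*pi/3))*conj(exp(-2*I*pi/3)) + 1*(3*exp(-2*I*pi/3) + 2*exp(-I*pi/3) + 2*exp(2*I*pi/3))*conj(exp(-I*pi/3))]
      = (1/6)[(9) + (3*exp(I*pi/3)) + (4 + 2*exp(-2*I*pi/3) + 3*exp(2*I*pi/3)) + (-3) + (4 + 3*exp(-2*I*pi/3) + 2*exp(2*I*pi/3)) + (3*exp(-I*pi/3))] = 12/6 = 2
  <chi_rho, chi_2> = (1/6)[1*(9)*conj(1) + 1*(2*exp(-2*I*pi/3) + 2*exp(I*pi/3) + 3*exp(2*I*pi/3))*conj(exp(2*I*pi/3)) + 1*(2 + 3*exp(-2*I*pi/3) + 4*exp(2*I*pi/3))*conj(exp(-2*I*pi/3)) + 1*(3)*conj(1) + 1*(2 + 4*exp(-2*I*pi/3) + 3*exp(2*I*pi/3))*conj(exp(2*I*pi/3)) + 1*(3*exp(-2*I*pi/3) + 2*exp(-I*pi/3) + 2*exp(2*I*pi/3))*conj(exp(-2*I*pi/3))]
      = (1/6)[(9) + (3) + (3 + 4*exp(-2*I*pi/3) + 2*exp(2*I*pi/3)) + (3) + (3 + 2*exp(-2*I*pi/3) + 4*exp(2*I*pi/3)) + (3)] = 18/6 = 3
  <chi_rho, chi_3> = (1/6)[1*(9)*conj(1) + 1*(2*exp(-2*I*pi/3) + 2*exp(I*pi/3) + 3*exp(2*I*pi/3))*conj(-1) + 1*(2 + 3*exp(-2*I*pi/3) + 4*exp(2*I*pi/3))*conj(1) + 1*(3)*conj(-1) + 1*(2 + 4*exp(-2*I*pi/3) + 3*exp(2*I*pi/3))*conj(1) + 1*(3*exp(-2*I*pi/3) + 2*exp(-I*pi/3) + 2*exp(2*I*pi/3))*conj(-1)]
      = (1/6)[(9) + (-3*exp(2*I*pi/3) - 2*exp(I*pi/3) - 2*exp(-2*I*pi/3)) + (2 + 3*exp(-2*I*pi/3) + 4*exp(2*I*pi/3)) + (-3) + (2 + 4*exp(-2*I*pi/3) + 3*exp(2*I*pi/3)) + (-2*exp(2*I*pi/3) - 2*exp(-I*pi/3) - 3*exp(-2*I*pi/3))] = 6/6 = 1
  <chi_rho, chi_4> = (1/6)[1*(9)*conj(1) + 1*(2*exp(-2*I*pi/3) + 2*exp(I*pi/3) + 3*exp(2*I*pi/3))*conj(exp(-2*I*pi/3)) + 1*(2 + 3*exp(-2*I*pi/3) + 4*exp(2*I*pi/3))*conj(exp(2*I*pi/3)) + 1*(3)*conj(1) + 1*(2 + 4*exp(-2*I*pi/3) + 3*exp(2*I*pi/3))*conj(exp(-2*I*pi/3)) + 1*(3*exp(-2*I*pi/3) + 2*exp(-I*pi/3) + 2*exp(2*I*pi/3))*conj(exp(2*I*pi/3))]
      = (1/6)[(9) + (3*exp(-2*I*pi/3)) + (4 + 2*exp(-2*I*pi/3) + 3*exp(2*I*pi/3)) + (3) + (4 + 3*exp(-2*I*pi/3) + 2*exp(2*I*pi/3)) + (3*exp(2*I*pi/3))] = 12/6 = 2
  <chi_rho, chi_5> = (1/6)[1*(9)*conj(1) + 1*(2*exp(-2*I*pi/3) + 2*exp(I*pi/3) + 3*exp(2*I*pi/3))*conj(exp(-I*pi/3)) + 1*(2 + 3*exp(-2*I*pi/3) + 4*exp(2*I*pi/3))*conj(exp(-2*I*pi/3)) + 1*(3)*conj(-1) + 1*(2 + 4*exp(-2*I*pi/3) + 3*exp(2*I*pi/3))*conj(exp(2*I*pi/3)) + 1*(3*exp(-2*I*pi/3) + 2*exp(-I*pi/3) + 2*exp(2*I*pi/3))*conj(exp(I*pi/3))]
      = (1/6)[(9) + (-3) + (3 + 4*exp(-2*I*pi/3) + 2*exp(2*I*pi/3)) + (-3) + (3 + 2*exp(-2*I*pi/3) + 4*exp(2*I*pi/3)) + (-3)] = 0/6 = 0
(Exp terms are combined using exp(i*s)*conj(exp(i*t)) = exp(i*(s-t)), and sums of them are collapsed using the identity that for every m > 1 the m distinct m-th roots of unity sum to 0, e.g. 1 + exp(2*I*pi/3) + exp(-2*I*pi/3) = 0.)
Dimension check: dim(rho) = sum (mult * dim) = 1*1 + 2*1 + 3*1 + 1*1 + 2*1 + 0*1 = 9 = chi_rho(e) = 9.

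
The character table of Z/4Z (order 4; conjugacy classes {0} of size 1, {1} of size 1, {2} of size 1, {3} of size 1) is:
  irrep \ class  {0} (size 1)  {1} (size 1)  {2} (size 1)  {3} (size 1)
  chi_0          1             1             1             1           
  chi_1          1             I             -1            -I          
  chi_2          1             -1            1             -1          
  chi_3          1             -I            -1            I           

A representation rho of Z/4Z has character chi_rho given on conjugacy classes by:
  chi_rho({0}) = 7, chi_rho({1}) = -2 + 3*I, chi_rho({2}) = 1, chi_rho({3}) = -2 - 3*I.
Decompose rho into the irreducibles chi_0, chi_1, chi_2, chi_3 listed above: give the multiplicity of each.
Multiplicities: chi_0: 1, chi_1: 3, chi_2: 3, chi_3: 0.

Use <chi_rho, chi> = (1/|G|) sum_C |C| * chi_rho(C) * conj(chi(C)) with |G| = 4 for each irreducible chi in the table:
  <chi_rho, chi_0> = (1/4)[1*(7)*conj(1) + 1*(-2 + 3*I)*conj(1) + 1*(1)*conj(1) + 1*(-2 - 3*I)*conj(1)]
      = (1/4)[(7) + (-2 + 3*I) + (1) + (-2 - 3*I)] = 4/4 = 1
  <chi_rho, chi_1> = (1/4)[1*(7)*conj(1) + 1*(-2 + 3*I)*conj(I) + 1*(1)*conj(-1) + 1*(-2 - 3*I)*conj(-I)]
      = (1/4)[(7) + (3 + 2*I) + (-1) + (3 - 2*I)] = 12/4 = 3
  <chi_rho, chi_2> = (1/4)[1*(7)*conj(1) + 1*(-2 + 3*I)*conj(-1) + 1*(1)*conj(1) + 1*(-2 - 3*I)*conj(-1)]
      = (1/4)[(7) + (2 - 3*I) + (1) + (2 + 3*I)] = 12/4 = 3
  <chi_rho, chi_3> = (1/4)[1*(7)*conj(1) + 1*(-2 + 3*I)*conj(-I) + 1*(1)*conj(-1) + 1*(-2 - 3*I)*conj(I)]
      = (1/4)[(7) + (-3 - 2*I) + (-1) + (-3 + 2*I)] = 0/4 = 0
(Exp terms are combined using exp(i*s)*conj(exp(i*t)) = exp(i*(s-t)), and sums of them are collapsed using the identity that for every m > 1 the m distinct m-th roots of unity sum to 0, e.g. 1 + exp(2*I*pi/3) + exp(-2*I*pi/3) = 0.)
Dimension check: dim(rho) = sum (mult * dim) = 1*1 + 3*1 + 3*1 + 0*1 = 7 = chi_rho(e) = 7.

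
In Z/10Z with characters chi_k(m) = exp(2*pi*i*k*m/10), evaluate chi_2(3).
chi_2(3) = zeta_10^6 = exp(-4*I*pi/5)

Explanation: chi_2(3) = zeta_10^(2*3) = zeta_10^6. Since zeta_10^10 = 1, this equals zeta_10^6 = exp(2*pi*i*6/10) = exp(-4*I*pi/5).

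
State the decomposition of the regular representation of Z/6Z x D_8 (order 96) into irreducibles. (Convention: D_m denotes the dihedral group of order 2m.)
Each irreducible V_i of dimension d_i appears with multiplicity d_i, i.e. rho_reg = (direct sum over all irreducibles V_i) d_i V_i. The irreducible dimensions for Z/6Z x D_8 are 1, 1, 1, 1, 1, 1, 1, 1, 1, 1, 1, 1, 1, 1, 1, 1, 1, 1, 1, 1, 1, 1, 1, 1, 2, 2, 2, 2, 2, 2, 2, 2, 2, 2, 2, 2, 2, 2, 2, 2, 2, 2: 24 irreducibles of dimension 1, each with multiplicity 1; 18 irreducibles of dimension 2, each with multiplicity 2. Total dimension 24*1*1 + 18*2*2 = 96 = |G|.

Proof sketch: General theorem: in the regular representation of a finite group G, each irreducible appears with multiplicity equal to its dimension. Check: dim(rho_reg) = sum d_i^2 = 1 + 1 + 1 + 1 + 1 + 1 + 1 + 1 + 1 + 1 + 1 + 1 + 1 + 1 + 1 + 1 + 1 + 1 + 1 + 1 + 1 + 1 + 1 + 1 + 4 + 4 + 4 + 4 + 4 + 4 + 4 + 4 + 4 + 4 + 4 + 4 + 4 + 4 + 4 + 4 + 4 + 4 = 96 = |G|.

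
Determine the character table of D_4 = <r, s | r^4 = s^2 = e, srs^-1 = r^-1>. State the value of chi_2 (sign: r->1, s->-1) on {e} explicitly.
Conjugacy classes: {e} of size 1, {r^2} of size 1, {r^1, r^3} of size 2, {s, sr^2, ...} of size 2, {sr, sr^3, ...} of size 2.
Character table:
  irrep \ class              {e} (size 1)  {r^2} (size 1)  {r^1, r^3} (size 2)  {s, sr^2, ...} (size 2)  {sr, sr^3, ...} (size 2)
  chi_1 (triv)               1             1               1                    1                        1                       
  chi_2 (sign: r->1, s->-1)  1             1               1                    -1                       -1                      
  chi_3 (r->-1, s->1)        1             1               -1                   1                        -1                      
  chi_4 (r->-1, s->-1)       1             1               -1                   -1                       1                       
  chi_5 (2d, j=1)            2             -2              0                    0                        0                       

Spot check: chi_2 (sign: r->1, s->-1) on {e} = 1.

Reasoning: D_4 has order 2*4 = 8 with 5 conjugacy classes, hence 5 irreducibles. Sum of squared dims 1 + 1 + 1 + 1 + 4 = 8 = |G|. Linear characters come from the abelianisation; the 2-dimensional irreps have character r^k -> 2*cos(2*pi*j*k/4), reflections -> 0.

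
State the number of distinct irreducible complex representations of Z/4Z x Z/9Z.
36

The number of irreducible complex representations of a finite group equals its number of conjugacy classes. Z/4Z x Z/9Z is abelian of order 36, so every element is its own conjugacy class: 36 classes, so Z/4Z x Z/9Z (order 36) has exactly 36 irreducible complex representations.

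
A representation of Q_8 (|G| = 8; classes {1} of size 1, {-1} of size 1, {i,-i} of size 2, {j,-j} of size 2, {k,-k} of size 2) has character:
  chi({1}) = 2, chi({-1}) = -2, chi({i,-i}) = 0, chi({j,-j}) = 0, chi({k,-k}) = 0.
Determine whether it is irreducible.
Irreducible: <chi, chi> = 1.

Reasoning: <chi, chi> = (1/|G|) sum_C |C| * |chi(C)|^2 = (1/8)[1*|2|^2 + 1*|-2|^2 + 2*|0|^2 + 2*|0|^2 + 2*|0|^2]
  = (1/8)[(4) + (4) + (0) + (0) + (0)] = 8/8 = 1.
A character is irreducible iff <chi, chi> = 1, so this representation is irreducible.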